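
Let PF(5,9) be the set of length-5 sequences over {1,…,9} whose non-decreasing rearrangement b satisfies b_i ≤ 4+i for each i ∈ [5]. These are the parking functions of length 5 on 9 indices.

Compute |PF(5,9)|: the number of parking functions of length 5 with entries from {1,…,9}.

50000

Count = (9+1−5)·(9+1)^{5−1} = 5×10000 = 50000 (Pollak)
E.g. (2,5,3,9,7) → sorted (2,3,5,7,9): b_i ≤ 4+i ∀i, a PF.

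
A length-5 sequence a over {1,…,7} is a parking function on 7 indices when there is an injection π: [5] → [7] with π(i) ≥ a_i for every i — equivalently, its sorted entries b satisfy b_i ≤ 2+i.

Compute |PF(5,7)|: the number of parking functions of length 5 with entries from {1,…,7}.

#PF = (8−5)·8^(5−1) = 3·4096 = 12288 (Konheim–Weiss)
Check (5,3,7,2,4) → sorted (2,3,4,5,7): b_i ≤ 2+i ∀i, a PF.

12288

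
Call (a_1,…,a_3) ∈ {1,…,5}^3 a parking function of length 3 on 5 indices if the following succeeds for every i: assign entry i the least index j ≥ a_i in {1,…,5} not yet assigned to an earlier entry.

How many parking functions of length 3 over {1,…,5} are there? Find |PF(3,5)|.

|PF(3,5)| = 3·6^2 = 3×36 = 108 [KW]
Example (3,5,1) → sorted (1,3,5): b_i ≤ 2+i ∀i, a PF.

108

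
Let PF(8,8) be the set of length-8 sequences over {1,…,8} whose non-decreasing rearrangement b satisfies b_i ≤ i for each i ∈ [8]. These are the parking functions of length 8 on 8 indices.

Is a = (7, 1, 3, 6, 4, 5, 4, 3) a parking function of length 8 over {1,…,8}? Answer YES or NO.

NO

Rearranged: b = (1, 3, 3, 4, 4, 5, 6, 7).
  b_1=1 ≤ 1
  b_2=3 > 2
  fails at i=2 ⇒ NO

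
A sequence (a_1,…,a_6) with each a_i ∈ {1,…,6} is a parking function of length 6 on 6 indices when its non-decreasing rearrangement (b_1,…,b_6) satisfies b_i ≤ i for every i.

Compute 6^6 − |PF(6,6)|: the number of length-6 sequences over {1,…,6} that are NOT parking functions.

29849

|PF| = (7−6)·7^(6−1) = 1 · 16807 = 16807
Example (5,6,6,6,5,6) → sorted (5,5,6,6,6,6): b_1=5>1, not a PF.
So 46656 − 16807 = 29849 fail.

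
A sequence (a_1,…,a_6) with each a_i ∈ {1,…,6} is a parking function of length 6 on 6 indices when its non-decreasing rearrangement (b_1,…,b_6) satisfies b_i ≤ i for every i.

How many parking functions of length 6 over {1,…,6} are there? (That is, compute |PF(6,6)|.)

Count = (7−6)·7^(6−1) = 1·16807 = 16807 [KW]
One tuple (2,1,5,2,6,1) → sorted (1,1,2,2,5,6): b_i ≤ i ∀i, a PF.

16807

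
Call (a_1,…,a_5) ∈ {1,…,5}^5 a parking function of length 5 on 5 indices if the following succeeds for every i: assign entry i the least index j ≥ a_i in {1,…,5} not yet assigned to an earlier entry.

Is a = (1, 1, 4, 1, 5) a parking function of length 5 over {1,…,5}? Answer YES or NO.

Order a: b = (1, 1, 1, 4, 5).
  b_1=1 ≤ 1
  b_2=1 ≤ 2
  b_3=1 ≤ 3
  b_4=4 ≤ 4
  b_5=5 ≤ 5
All bounds hold ⇒ YES

YES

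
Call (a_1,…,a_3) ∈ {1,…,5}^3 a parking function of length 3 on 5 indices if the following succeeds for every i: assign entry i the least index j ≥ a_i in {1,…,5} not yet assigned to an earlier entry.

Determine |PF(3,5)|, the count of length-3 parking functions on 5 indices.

|PF(3,5)| = (5−3+1)·(5+1)^(3−1) = 3×36 = 108
Check (1,5,3) → sorted (1,3,5): b_i ≤ 2+i ∀i, a PF.

108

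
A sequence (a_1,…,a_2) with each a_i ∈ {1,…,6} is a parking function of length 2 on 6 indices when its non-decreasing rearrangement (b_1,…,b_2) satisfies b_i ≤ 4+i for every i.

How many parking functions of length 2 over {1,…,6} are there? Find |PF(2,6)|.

35

#PF = (7−2)·7^(2−1) = 5 · 7 = 35
Example (1,1) → sorted (1,1): b_i ≤ 4+i ∀i, a PF.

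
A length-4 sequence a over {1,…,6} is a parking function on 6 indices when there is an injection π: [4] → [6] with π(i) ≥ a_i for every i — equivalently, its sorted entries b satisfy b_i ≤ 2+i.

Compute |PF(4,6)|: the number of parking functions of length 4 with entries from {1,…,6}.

#PF = (6+1−4)·(6+1)^{4−1} = 3·343 = 1029 (Konheim–Weiss)
One tuple (6,2,4,5) → sorted (2,4,5,6): b_i ≤ 2+i ∀i, a PF.

1029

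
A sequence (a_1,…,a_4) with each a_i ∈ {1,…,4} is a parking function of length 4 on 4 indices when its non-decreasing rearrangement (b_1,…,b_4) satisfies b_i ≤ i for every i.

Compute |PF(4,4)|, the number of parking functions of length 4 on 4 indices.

#PF = 1·5^3 = 1·125 = 125 (Konheim–Weiss)
Check (3,1,1,2) → sorted (1,1,2,3): b_i ≤ i ∀i, a PF.

125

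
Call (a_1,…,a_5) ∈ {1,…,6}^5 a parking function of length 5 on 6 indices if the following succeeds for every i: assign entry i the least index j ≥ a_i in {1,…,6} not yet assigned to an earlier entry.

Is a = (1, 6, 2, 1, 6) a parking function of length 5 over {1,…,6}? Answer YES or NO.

NO

Sorted: b = (1, 1, 2, 6, 6).
  b_1=1 ≤ 2
  b_2=1 ≤ 3
  b_3=2 ≤ 4
  b_4=6 > 5
  fails at i=4 ⇒ NO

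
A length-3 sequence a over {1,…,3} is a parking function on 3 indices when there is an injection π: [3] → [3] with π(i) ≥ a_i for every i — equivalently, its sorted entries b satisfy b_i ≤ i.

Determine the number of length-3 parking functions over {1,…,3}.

Count = (3+1−3)·(3+1)^{3−1} = 1 · 16 = 16 (Konheim–Weiss)
Check (2,1,3) → sorted (1,2,3): b_i ≤ i ∀i, a PF.

16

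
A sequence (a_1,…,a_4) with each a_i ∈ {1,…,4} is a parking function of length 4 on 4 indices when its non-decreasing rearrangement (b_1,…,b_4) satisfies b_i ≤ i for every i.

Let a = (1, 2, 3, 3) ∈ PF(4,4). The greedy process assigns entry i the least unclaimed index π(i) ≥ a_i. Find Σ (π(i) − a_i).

1

Σπ = 4·5/2 = 10 (π permutes [4]); Σa = 1+2+3+3 = 9; disp = 10−9 = 1.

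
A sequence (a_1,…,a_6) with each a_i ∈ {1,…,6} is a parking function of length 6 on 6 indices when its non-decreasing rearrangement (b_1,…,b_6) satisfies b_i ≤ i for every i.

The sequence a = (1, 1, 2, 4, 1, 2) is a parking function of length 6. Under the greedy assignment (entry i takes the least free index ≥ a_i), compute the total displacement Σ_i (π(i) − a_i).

Σπ(i) = 1+…+6 = 21; Σa = 1+1+2+4+1+2 = 11; disp = 21−11 = 10.

10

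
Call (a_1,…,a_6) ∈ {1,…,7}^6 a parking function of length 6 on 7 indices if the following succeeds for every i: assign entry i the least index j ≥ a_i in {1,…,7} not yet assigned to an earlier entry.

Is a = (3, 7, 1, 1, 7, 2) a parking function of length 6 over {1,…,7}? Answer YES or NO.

Order a: b = (1, 1, 2, 3, 7, 7).
  b_1=1 ≤ 2
  b_2=1 ≤ 3
  b_3=2 ≤ 4
  b_4=3 ≤ 5
  b_5=7 > 6
  fails at i=5 ⇒ NO

NO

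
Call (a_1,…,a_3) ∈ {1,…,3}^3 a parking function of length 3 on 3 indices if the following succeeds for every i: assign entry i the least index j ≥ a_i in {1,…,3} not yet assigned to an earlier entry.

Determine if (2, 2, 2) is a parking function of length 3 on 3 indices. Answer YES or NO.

Sorted: b = (2, 2, 2).
  b_1=2 > 1
  fails at i=1 ⇒ NO

NO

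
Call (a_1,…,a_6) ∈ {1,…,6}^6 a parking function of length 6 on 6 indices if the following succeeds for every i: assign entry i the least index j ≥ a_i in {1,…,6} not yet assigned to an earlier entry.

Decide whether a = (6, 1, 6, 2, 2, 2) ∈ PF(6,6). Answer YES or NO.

Order a: b = (1, 2, 2, 2, 6, 6).
  b_1=1 ≤ 1
  b_2=2 ≤ 2
  b_3=2 ≤ 3
  b_4=2 ≤ 4
  b_5=6 > 5
  fails at i=5 ⇒ NO

NO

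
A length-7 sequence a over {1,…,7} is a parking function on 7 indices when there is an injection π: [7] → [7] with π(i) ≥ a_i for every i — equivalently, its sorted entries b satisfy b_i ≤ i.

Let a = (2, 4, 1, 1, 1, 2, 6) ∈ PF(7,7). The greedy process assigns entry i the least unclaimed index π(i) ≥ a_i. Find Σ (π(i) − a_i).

Σπ = 28 ({1..7} each once); Σa = 2+4+1+1+1+2+6 = 17; disp = 28−17 = 11.

11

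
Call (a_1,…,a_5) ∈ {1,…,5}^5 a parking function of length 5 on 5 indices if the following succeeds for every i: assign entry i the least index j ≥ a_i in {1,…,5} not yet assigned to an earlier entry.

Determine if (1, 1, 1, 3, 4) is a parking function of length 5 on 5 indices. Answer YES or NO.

YES

Sorted: b = (1, 1, 1, 3, 4).
  b_1=1 ≤ 1
  b_2=1 ≤ 2
  b_3=1 ≤ 3
  b_4=3 ≤ 4
  b_5=4 ≤ 5
All bounds hold ⇒ YES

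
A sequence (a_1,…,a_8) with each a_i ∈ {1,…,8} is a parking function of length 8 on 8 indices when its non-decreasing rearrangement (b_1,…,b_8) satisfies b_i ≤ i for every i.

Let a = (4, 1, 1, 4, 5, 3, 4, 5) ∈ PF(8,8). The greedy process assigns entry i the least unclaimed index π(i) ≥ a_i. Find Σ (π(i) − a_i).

9

Σπ(i) = 1+…+8 = 36; Σa = 4+1+1+4+5+3+4+5 = 27; disp = 36−27 = 9.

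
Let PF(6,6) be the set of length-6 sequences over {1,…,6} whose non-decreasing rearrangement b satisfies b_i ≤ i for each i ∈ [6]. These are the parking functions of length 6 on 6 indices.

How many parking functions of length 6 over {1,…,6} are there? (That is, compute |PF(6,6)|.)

16807

Count = (7−6)·7^(6−1) = 1×16807 = 16807 (Konheim–Weiss)
E.g. (4,2,1,2,3,2) → sorted (1,2,2,2,3,4): b_i ≤ i ∀i, a PF.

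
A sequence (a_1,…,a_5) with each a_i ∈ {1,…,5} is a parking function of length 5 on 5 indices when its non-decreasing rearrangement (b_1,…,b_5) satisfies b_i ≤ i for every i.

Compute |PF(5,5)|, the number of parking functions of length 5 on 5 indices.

|PF| = (5−5+1)·(5+1)^(5−1) = 1 · 1296 = 1296 [KW]
E.g. (1,4,3,2,3) → sorted (1,2,3,3,4): b_i ≤ i ∀i, a PF.

1296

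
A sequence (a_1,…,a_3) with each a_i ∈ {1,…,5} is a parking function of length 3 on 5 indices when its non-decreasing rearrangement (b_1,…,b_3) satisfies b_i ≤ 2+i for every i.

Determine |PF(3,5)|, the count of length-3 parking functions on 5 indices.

108

|PF| = 3·6^2 = 3 · 36 = 108 (Pollak)
One tuple (2,5,2) → sorted (2,2,5): b_i ≤ 2+i ∀i, a PF.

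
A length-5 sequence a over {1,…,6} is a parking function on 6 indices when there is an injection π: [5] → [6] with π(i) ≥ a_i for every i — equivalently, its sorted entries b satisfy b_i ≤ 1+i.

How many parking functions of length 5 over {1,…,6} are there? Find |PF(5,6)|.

|PF| = (6+1−5)·(6+1)^{5−1} = 2 · 2401 = 4802
Example (6,3,3,1,3) → sorted (1,3,3,3,6): b_i ≤ 1+i ∀i, a PF.

4802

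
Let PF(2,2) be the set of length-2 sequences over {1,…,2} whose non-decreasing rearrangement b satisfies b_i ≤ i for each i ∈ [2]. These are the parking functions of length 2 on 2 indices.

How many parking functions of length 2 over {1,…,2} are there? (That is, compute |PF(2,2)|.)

3

|PF| = (2+1−2)·(2+1)^{2−1} = 1 · 3 = 3 (Konheim–Weiss)
Example (1,2) → sorted (1,2): b_i ≤ i ∀i, a PF.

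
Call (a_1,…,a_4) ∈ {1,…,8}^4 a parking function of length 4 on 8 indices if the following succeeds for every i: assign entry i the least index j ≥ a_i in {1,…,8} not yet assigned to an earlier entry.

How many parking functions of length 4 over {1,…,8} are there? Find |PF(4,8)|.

3645

Count = (8+1−4)·(8+1)^{4−1} = 5 · 729 = 3645 [KW]
E.g. (6,4,2,2) → sorted (2,2,4,6): b_i ≤ 4+i ∀i, a PF.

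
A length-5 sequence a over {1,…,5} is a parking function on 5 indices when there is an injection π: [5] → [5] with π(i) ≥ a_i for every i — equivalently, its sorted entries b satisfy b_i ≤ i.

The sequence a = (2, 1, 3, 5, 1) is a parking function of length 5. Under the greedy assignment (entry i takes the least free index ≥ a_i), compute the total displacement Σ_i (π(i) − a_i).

Σπ(i) = 1+…+5 = 15; Σa = 2+1+3+5+1 = 12; disp = 15−12 = 3.

3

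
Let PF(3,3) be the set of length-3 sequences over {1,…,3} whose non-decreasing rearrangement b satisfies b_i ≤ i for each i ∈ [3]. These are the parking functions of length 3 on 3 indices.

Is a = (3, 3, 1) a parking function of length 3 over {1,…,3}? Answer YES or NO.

Sorted: b = (1, 3, 3).
  b_1=1 ≤ 1
  b_2=3 > 2
  fails at i=2 ⇒ NO

NO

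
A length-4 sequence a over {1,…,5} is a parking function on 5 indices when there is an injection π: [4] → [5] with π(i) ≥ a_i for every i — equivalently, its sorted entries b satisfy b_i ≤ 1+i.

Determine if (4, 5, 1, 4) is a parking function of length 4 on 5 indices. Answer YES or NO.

Order a: b = (1, 4, 4, 5).
  b_1=1 ≤ 2
  b_2=4 > 3
  fails at i=2 ⇒ NO

NO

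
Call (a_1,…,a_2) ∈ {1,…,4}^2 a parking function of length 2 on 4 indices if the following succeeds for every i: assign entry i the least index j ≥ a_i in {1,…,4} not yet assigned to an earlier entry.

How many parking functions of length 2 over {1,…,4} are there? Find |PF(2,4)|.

15

|PF| = (5−2)·5^(2−1) = 3 · 5 = 15 (Pollak)
Example (3,1) → sorted (1,3): b_i ≤ 2+i ∀i, a PF.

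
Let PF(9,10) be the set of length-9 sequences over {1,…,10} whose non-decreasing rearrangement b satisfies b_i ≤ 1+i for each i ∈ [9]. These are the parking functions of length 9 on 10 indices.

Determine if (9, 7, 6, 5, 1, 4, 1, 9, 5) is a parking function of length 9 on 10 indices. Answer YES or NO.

Sorted: b = (1, 1, 4, 5, 5, 6, 7, 9, 9).
  b_1=1 ≤ 2
  b_2=1 ≤ 3
  b_3=4 ≤ 4
  b_4=5 ≤ 5
  b_5=5 ≤ 6
  b_6=6 ≤ 7
  b_7=7 ≤ 8
  b_8=9 ≤ 9
  b_9=9 ≤ 10
All bounds hold ⇒ YES

YES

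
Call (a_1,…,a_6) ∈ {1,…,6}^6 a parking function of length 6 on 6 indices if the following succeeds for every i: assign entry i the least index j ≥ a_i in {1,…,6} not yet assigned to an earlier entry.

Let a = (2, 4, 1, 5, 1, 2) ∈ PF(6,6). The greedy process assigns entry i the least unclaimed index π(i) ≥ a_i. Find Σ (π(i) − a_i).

6

Σπ = 21 ({1..6} each once); Σa = 2+4+1+5+1+2 = 15; disp = 21−15 = 6.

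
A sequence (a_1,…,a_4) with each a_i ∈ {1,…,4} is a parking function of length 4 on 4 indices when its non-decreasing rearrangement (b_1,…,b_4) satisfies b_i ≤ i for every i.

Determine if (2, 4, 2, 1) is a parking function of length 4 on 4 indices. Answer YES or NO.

Rearranged: b = (1, 2, 2, 4).
  b_1=1 ≤ 1
  b_2=2 ≤ 2
  b_3=2 ≤ 3
  b_4=4 ≤ 4
All bounds hold ⇒ YES

YES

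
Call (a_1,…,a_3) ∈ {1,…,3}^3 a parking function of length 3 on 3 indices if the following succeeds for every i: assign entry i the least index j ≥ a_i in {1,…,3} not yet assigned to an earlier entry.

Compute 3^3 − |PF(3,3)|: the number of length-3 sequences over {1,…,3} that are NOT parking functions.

11

|PF| = (3+1−3)·(3+1)^{3−1} = 1×16 = 16
Check (3,3,2) → sorted (2,3,3): b_1=2>1, not a PF.
Total 27; non-PF = 27−16 = 11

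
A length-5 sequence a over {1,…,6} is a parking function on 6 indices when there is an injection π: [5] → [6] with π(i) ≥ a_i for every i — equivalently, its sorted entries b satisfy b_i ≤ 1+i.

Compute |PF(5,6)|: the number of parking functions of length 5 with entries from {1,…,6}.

4802

Count = (7−5)·7^(5−1) = 2×2401 = 4802 (Konheim–Weiss)
E.g. (2,1,5,3,3) → sorted (1,2,3,3,5): b_i ≤ 1+i ∀i, a PF.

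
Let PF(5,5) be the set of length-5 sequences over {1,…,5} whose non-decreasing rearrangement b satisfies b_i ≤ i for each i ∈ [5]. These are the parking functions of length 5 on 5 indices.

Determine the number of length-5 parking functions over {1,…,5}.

1296

#PF = (5+1−5)·(5+1)^{5−1} = 1·1296 = 1296 (Pollak)
E.g. (1,3,2,2,3) → sorted (1,2,2,3,3): b_i ≤ i ∀i, a PF.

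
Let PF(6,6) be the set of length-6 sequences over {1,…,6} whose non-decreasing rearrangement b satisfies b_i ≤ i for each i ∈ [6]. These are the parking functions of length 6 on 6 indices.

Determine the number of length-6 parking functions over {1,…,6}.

16807

|PF(6,6)| = (6+1−6)·(6+1)^{6−1} = 1·16807 = 16807 (Pollak)
E.g. (3,1,2,3,1,1) → sorted (1,1,1,2,3,3): b_i ≤ i ∀i, a PF.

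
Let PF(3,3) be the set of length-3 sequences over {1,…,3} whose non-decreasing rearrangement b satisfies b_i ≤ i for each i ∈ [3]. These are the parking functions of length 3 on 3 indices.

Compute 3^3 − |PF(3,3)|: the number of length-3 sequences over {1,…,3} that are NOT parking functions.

Count = (3−3+1)·(3+1)^(3−1) = 1×16 = 16 [KW]
Check (2,3,2) → sorted (2,2,3): b_1=2>1, not a PF.
3^3 − 16 = 27 − 16 = 11

11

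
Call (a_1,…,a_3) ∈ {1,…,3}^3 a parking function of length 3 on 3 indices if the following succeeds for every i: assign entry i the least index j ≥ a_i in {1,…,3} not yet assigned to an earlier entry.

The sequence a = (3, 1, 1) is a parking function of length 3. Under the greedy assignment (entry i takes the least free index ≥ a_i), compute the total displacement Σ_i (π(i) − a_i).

1

Σπ(i) = 1+…+3 = 6; Σa = 3+1+1 = 5; disp = 6−5 = 1.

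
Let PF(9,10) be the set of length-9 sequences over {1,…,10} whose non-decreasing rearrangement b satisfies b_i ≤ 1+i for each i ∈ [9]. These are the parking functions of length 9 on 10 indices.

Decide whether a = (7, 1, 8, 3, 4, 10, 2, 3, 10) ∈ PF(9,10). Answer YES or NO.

Sorted: b = (1, 2, 3, 3, 4, 7, 8, 10, 10).
  b_1=1 ≤ 2
  b_2=2 ≤ 3
  b_3=3 ≤ 4
  b_4=3 ≤ 5
  b_5=4 ≤ 6
  b_6=7 ≤ 7
  b_7=8 ≤ 8
  b_8=10 > 9
  fails at i=8 ⇒ NO

NO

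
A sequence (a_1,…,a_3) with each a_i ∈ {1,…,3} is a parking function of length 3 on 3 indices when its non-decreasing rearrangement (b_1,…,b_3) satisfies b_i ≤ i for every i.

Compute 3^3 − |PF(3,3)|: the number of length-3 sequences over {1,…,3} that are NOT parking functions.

#PF = (3+1−3)·(3+1)^{3−1} = 1×16 = 16 [KW]
One tuple (3,3,3) → sorted (3,3,3): b_1=3>1, not a PF.
Total 27; non-PF = 27−16 = 11

11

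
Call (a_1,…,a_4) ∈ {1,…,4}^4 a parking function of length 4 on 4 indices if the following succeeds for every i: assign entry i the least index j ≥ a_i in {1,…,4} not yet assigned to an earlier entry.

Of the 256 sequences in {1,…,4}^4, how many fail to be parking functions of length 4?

131

|PF(4,4)| = (5−4)·5^(4−1) = 1×125 = 125 (Konheim–Weiss)
Check (4,4,3,2) → sorted (2,3,4,4): b_1=2>1, not a PF.
So 256 − 125 = 131 fail.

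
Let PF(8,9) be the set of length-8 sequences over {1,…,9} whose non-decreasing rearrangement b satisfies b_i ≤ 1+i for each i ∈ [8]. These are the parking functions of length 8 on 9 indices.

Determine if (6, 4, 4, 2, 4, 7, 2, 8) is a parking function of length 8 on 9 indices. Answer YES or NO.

YES

Sorted: b = (2, 2, 4, 4, 4, 6, 7, 8).
  b_1=2 ≤ 2
  b_2=2 ≤ 3
  b_3=4 ≤ 4
  b_4=4 ≤ 5
  b_5=4 ≤ 6
  b_6=6 ≤ 7
  b_7=7 ≤ 8
  b_8=8 ≤ 9
All bounds hold ⇒ YES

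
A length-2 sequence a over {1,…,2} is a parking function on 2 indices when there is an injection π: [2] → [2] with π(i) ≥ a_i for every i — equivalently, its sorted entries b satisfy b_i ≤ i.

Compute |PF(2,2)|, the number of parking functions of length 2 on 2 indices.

|PF| = 1·3^1 = 1·3 = 3 [KW]
E.g. (2,1) → sorted (1,2): b_i ≤ i ∀i, a PF.

3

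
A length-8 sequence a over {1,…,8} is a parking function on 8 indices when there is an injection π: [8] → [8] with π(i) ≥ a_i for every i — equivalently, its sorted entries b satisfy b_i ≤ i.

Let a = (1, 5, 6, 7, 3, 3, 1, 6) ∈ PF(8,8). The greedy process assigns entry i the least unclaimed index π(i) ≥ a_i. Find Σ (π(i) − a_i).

Σπ = 8·9/2 = 36 (π permutes [8]); Σa = 1+5+6+7+3+3+1+6 = 32; disp = 36−32 = 4.

4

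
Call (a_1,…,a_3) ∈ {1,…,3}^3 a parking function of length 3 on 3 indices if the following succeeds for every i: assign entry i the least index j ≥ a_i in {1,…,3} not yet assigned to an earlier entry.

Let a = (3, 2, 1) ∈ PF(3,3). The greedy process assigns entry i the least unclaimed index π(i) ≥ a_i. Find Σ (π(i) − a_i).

Σπ = 6 ({1..3} each once); Σa = 3+2+1 = 6; disp = 6−6 = 0.

0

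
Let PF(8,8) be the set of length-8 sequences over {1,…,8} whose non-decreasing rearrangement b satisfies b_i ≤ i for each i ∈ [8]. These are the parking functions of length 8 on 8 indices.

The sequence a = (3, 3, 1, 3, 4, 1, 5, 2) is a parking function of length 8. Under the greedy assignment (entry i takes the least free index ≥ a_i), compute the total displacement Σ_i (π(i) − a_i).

14

Σπ = 36 ({1..8} each once); Σa = 3+3+1+3+4+1+5+2 = 22; disp = 36−22 = 14.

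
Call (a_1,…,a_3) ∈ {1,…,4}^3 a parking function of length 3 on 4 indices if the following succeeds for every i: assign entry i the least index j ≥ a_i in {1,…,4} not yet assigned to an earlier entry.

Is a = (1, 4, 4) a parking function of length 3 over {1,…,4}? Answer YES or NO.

Order a: b = (1, 4, 4).
  b_1=1 ≤ 2
  b_2=4 > 3
  fails at i=2 ⇒ NO

NO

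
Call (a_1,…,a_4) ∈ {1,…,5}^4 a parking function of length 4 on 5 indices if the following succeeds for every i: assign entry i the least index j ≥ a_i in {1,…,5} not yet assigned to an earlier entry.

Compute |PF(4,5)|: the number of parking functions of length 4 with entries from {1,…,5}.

432

|PF| = (5−4+1)·(5+1)^(4−1) = 2·216 = 432 (Pollak)
One tuple (1,2,5,1) → sorted (1,1,2,5): b_i ≤ 1+i ∀i, a PF.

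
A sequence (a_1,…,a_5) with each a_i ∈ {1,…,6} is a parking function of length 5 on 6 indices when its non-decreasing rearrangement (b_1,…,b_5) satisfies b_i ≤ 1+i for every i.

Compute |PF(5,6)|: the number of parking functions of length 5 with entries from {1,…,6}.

|PF| = (6−5+1)·(6+1)^(5−1) = 2 · 2401 = 4802 [KW]
Example (5,3,6,2,4) → sorted (2,3,4,5,6): b_i ≤ 1+i ∀i, a PF.

4802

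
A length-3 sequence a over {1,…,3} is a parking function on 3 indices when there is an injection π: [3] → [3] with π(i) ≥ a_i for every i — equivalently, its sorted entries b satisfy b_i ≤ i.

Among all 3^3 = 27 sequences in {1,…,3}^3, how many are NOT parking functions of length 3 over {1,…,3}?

Count = (3−3+1)·(3+1)^(3−1) = 1×16 = 16 (Konheim–Weiss)
E.g. (3,3,3) → sorted (3,3,3): b_1=3>1, not a PF.
Total 27; non-PF = 27−16 = 11

11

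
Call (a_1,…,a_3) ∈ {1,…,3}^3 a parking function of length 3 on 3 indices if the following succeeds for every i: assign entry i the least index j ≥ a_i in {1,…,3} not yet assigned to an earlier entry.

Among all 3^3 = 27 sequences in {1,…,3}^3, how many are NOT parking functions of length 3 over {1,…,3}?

11

Count = (3−3+1)·(3+1)^(3−1) = 1×16 = 16
Check (2,3,2) → sorted (2,2,3): b_1=2>1, not a PF.
Total 27; non-PF = 27−16 = 11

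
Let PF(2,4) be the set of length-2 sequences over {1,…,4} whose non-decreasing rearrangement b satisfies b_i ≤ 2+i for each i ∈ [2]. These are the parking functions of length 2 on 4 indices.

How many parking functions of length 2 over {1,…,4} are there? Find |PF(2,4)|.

15

#PF = 3·5^1 = 3×5 = 15 (Pollak)
One tuple (3,4) → sorted (3,4): b_i ≤ 2+i ∀i, a PF.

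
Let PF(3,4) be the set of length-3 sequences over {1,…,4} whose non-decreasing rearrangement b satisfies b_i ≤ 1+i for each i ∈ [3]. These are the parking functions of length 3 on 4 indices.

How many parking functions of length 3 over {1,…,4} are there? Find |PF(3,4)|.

50

#PF = (4−3+1)·(4+1)^(3−1) = 2 · 25 = 50
E.g. (3,3,1) → sorted (1,3,3): b_i ≤ 1+i ∀i, a PF.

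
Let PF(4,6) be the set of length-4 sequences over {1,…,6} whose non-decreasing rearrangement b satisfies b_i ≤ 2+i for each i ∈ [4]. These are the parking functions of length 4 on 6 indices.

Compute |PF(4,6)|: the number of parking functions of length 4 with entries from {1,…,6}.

|PF(4,6)| = (7−4)·7^(4−1) = 3×343 = 1029 [KW]
E.g. (3,6,1,5) → sorted (1,3,5,6): b_i ≤ 2+i ∀i, a PF.

1029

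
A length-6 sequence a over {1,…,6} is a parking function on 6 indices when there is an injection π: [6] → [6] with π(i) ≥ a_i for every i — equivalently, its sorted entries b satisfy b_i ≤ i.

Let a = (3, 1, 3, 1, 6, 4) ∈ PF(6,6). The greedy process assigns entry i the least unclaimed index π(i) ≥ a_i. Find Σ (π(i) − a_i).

Σπ(i) = 1+…+6 = 21; Σa = 3+1+3+1+6+4 = 18; disp = 21−18 = 3.

3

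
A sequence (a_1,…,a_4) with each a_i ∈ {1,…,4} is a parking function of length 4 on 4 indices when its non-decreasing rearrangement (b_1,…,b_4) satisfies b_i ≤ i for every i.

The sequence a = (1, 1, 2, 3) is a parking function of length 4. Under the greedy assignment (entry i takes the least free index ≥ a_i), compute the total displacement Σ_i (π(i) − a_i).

3

Σπ = 10 ({1..4} each once); Σa = 1+1+2+3 = 7; disp = 10−7 = 3.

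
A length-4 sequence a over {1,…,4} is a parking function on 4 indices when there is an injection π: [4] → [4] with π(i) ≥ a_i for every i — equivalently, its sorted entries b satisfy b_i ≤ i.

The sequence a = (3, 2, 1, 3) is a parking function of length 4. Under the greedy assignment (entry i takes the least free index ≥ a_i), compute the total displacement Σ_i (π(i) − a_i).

Σπ = 10 ({1..4} each once); Σa = 3+2+1+3 = 9; disp = 10−9 = 1.

1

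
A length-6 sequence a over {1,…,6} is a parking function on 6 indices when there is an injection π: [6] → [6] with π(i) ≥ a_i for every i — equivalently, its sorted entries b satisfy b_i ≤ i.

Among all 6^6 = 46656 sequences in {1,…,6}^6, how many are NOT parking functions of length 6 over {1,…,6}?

29849

Count = (6+1−6)·(6+1)^{6−1} = 1·16807 = 16807 (Pollak)
E.g. (4,2,2,5,2,4) → sorted (2,2,2,4,4,5): b_1=2>1, not a PF.
Total 46656; non-PF = 46656−16807 = 29849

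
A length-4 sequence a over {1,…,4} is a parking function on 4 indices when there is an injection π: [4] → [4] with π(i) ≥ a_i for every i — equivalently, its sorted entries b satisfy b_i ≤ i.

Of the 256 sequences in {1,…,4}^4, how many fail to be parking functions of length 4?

131

Count = (4−4+1)·(4+1)^(4−1) = 1 · 125 = 125 (Konheim–Weiss)
Example (4,1,2,4) → sorted (1,2,4,4): b_3=4>3, not a PF.
Total 256; non-PF = 256−125 = 131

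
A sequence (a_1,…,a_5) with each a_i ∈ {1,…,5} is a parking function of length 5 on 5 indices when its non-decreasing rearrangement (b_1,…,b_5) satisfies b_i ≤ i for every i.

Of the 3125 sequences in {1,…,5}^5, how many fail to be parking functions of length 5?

Count = (6−5)·6^(5−1) = 1·1296 = 1296 [KW]
Example (2,3,2,3,4) → sorted (2,2,3,3,4): b_1=2>1, not a PF.
Total 3125; non-PF = 3125−1296 = 1829

1829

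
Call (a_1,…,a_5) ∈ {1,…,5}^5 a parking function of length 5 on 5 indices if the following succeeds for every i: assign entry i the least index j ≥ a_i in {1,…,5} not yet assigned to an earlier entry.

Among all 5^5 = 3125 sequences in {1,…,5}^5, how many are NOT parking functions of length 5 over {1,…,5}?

1829

|PF| = (5−5+1)·(5+1)^(5−1) = 1·1296 = 1296 [KW]
Check (2,5,4,5,5) → sorted (2,4,5,5,5): b_1=2>1, not a PF.
So 3125 − 1296 = 1829 fail.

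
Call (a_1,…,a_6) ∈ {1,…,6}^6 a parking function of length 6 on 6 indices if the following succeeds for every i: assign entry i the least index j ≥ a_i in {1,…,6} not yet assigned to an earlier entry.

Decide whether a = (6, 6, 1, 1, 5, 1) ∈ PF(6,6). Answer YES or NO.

Rearranged: b = (1, 1, 1, 5, 6, 6).
  b_1=1 ≤ 1
  b_2=1 ≤ 2
  b_3=1 ≤ 3
  b_4=5 > 4
  fails at i=4 ⇒ NO

NO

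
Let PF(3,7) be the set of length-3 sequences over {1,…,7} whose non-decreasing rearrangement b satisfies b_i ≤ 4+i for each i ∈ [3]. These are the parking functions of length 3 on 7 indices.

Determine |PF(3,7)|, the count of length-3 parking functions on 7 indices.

|PF| = (8−3)·8^(3−1) = 5 · 64 = 320 (Konheim–Weiss)
One tuple (3,4,5) → sorted (3,4,5): b_i ≤ 4+i ∀i, a PF.

320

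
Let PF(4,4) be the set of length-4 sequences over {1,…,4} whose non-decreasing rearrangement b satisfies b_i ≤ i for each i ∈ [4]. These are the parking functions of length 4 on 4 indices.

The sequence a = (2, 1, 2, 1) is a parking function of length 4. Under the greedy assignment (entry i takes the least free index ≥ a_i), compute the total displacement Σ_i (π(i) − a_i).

4

Σπ(i) = 1+…+4 = 10; Σa = 2+1+2+1 = 6; disp = 10−6 = 4.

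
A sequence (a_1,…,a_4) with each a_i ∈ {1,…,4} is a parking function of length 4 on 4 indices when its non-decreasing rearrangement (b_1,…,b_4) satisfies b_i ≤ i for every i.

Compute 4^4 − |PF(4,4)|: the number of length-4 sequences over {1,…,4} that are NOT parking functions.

131

#PF = (4−4+1)·(4+1)^(4−1) = 1×125 = 125 (Konheim–Weiss)
E.g. (4,2,3,4) → sorted (2,3,4,4): b_1=2>1, not a PF.
4^4 − 125 = 256 − 125 = 131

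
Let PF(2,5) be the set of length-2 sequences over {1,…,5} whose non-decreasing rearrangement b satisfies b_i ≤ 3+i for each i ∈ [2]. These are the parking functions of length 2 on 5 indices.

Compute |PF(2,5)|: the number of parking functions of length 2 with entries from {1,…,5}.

#PF = 4·6^1 = 4×6 = 24 (Pollak)
E.g. (4,4) → sorted (4,4): b_i ≤ 3+i ∀i, a PF.

24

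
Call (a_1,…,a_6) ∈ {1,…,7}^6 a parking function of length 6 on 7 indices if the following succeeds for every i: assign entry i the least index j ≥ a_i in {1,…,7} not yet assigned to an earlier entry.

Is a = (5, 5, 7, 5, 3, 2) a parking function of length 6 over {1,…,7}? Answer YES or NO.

NO

Order a: b = (2, 3, 5, 5, 5, 7).
  b_1=2 ≤ 2
  b_2=3 ≤ 3
  b_3=5 > 4
  fails at i=3 ⇒ NO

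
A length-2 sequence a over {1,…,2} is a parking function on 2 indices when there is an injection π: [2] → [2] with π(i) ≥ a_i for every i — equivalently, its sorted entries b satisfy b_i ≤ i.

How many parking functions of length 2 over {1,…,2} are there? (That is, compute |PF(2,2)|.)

|PF| = (2−2+1)·(2+1)^(2−1) = 1·3 = 3
One tuple (2,1) → sorted (1,2): b_i ≤ i ∀i, a PF.

3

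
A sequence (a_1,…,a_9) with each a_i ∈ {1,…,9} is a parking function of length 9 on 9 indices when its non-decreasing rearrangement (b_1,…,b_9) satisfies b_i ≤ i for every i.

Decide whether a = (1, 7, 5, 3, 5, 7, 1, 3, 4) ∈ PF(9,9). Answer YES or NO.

YES

Rearranged: b = (1, 1, 3, 3, 4, 5, 5, 7, 7).
  b_1=1 ≤ 1
  b_2=1 ≤ 2
  b_3=3 ≤ 3
  b_4=3 ≤ 4
  b_5=4 ≤ 5
  b_6=5 ≤ 6
  b_7=5 ≤ 7
  b_8=7 ≤ 8
  b_9=7 ≤ 9
All bounds hold ⇒ YES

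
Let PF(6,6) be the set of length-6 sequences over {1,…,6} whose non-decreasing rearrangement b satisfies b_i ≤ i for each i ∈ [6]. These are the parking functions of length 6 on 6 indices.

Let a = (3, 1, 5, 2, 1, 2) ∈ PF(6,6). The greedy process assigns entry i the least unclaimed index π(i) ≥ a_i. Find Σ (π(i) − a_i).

Σπ = 21 ({1..6} each once); Σa = 3+1+5+2+1+2 = 14; disp = 21−14 = 7.

7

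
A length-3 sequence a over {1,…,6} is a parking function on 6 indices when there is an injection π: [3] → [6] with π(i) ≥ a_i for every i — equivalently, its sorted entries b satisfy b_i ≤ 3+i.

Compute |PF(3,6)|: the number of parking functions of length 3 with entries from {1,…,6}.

|PF(3,6)| = (6−3+1)·(6+1)^(3−1) = 4×49 = 196
One tuple (3,3,1) → sorted (1,3,3): b_i ≤ 3+i ∀i, a PF.

196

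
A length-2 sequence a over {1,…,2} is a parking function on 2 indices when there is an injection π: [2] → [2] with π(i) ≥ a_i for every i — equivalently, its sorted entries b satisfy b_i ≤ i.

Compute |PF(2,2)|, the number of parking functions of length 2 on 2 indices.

Count = (3−2)·3^(2−1) = 1 · 3 = 3 (Konheim–Weiss)
One tuple (1,1) → sorted (1,1): b_i ≤ i ∀i, a PF.

3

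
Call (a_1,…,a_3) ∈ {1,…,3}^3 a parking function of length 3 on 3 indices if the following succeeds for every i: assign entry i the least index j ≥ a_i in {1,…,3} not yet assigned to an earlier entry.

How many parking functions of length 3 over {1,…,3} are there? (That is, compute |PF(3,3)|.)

#PF = 1·4^2 = 1 · 16 = 16 (Pollak)
One tuple (2,1,2) → sorted (1,2,2): b_i ≤ i ∀i, a PF.

16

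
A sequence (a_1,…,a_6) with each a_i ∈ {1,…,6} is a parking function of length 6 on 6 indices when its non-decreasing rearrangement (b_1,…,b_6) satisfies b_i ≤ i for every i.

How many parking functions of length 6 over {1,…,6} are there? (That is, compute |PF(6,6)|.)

#PF = (6+1−6)·(6+1)^{6−1} = 1 · 16807 = 16807 (Konheim–Weiss)
Check (1,4,3,1,3,3) → sorted (1,1,3,3,3,4): b_i ≤ i ∀i, a PF.

16807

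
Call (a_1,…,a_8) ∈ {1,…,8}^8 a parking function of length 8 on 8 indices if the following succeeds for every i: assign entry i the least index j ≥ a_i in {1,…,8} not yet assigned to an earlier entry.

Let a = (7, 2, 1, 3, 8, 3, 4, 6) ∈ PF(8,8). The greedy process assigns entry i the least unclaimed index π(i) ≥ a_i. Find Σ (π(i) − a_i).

2

Σπ = 36 ({1..8} each once); Σa = 7+2+1+3+8+3+4+6 = 34; disp = 36−34 = 2.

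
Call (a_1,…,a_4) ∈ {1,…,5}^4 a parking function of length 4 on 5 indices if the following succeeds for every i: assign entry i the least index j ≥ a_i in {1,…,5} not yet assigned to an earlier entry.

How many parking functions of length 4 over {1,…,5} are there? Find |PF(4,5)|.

#PF = (6−4)·6^(4−1) = 2·216 = 432
Example (5,3,2,4) → sorted (2,3,4,5): b_i ≤ 1+i ∀i, a PF.

432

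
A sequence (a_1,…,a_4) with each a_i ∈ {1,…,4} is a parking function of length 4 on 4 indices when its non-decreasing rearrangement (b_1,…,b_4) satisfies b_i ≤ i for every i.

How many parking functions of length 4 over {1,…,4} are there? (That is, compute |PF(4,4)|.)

125

|PF| = (5−4)·5^(4−1) = 1×125 = 125 (Konheim–Weiss)
Check (2,1,2,2) → sorted (1,2,2,2): b_i ≤ i ∀i, a PF.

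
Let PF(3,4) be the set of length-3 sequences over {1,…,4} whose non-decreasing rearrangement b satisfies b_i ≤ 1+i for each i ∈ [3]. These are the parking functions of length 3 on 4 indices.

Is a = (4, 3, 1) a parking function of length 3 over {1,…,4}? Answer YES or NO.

Order a: b = (1, 3, 4).
  b_1=1 ≤ 2
  b_2=3 ≤ 3
  b_3=4 ≤ 4
All bounds hold ⇒ YES

YES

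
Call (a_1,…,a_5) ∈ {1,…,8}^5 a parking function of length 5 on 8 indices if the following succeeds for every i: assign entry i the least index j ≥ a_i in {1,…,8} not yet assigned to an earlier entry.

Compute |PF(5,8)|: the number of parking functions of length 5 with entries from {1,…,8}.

Count = 4·9^4 = 4 · 6561 = 26244
Example (4,3,7,4,2) → sorted (2,3,4,4,7): b_i ≤ 3+i ∀i, a PF.

26244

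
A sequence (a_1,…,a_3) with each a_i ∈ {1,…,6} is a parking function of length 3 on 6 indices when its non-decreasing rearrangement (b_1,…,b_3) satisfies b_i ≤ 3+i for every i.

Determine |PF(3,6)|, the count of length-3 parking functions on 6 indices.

196

|PF| = (6−3+1)·(6+1)^(3−1) = 4·49 = 196 (Konheim–Weiss)
One tuple (6,3,5) → sorted (3,5,6): b_i ≤ 3+i ∀i, a PF.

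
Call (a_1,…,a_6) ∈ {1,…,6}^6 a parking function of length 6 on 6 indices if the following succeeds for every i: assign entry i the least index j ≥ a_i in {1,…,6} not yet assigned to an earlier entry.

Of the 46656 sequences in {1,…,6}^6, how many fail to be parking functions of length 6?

29849

Count = (6+1−6)·(6+1)^{6−1} = 1×16807 = 16807 (Pollak)
Example (6,5,4,5,1,5) → sorted (1,4,5,5,5,6): b_2=4>2, not a PF.
Total 46656; non-PF = 46656−16807 = 29849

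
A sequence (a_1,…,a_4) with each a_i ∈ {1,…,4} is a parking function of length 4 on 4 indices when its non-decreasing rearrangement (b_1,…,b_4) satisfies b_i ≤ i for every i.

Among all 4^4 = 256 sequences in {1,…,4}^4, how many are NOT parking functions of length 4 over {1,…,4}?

131

Count = 1·5^3 = 1 · 125 = 125
One tuple (4,3,4,1) → sorted (1,3,4,4): b_2=3>2, not a PF.
4^4 − 125 = 256 − 125 = 131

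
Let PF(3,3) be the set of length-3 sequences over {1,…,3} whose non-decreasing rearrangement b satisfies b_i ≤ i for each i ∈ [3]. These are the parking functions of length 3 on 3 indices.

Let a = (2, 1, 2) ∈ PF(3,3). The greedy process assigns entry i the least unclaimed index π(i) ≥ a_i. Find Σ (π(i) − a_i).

1

Σπ(i) = 1+…+3 = 6; Σa = 2+1+2 = 5; disp = 6−5 = 1.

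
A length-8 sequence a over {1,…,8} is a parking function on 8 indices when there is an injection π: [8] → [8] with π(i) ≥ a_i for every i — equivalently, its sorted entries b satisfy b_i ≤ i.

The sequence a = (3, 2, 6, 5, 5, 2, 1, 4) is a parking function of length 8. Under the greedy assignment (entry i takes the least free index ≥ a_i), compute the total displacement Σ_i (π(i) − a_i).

Σπ = 36 ({1..8} each once); Σa = 3+2+6+5+5+2+1+4 = 28; disp = 36−28 = 8.

8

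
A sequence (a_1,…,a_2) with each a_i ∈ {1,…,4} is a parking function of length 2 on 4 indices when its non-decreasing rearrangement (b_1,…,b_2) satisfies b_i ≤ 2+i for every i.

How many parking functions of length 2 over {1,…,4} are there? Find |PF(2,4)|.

|PF| = (4+1−2)·(4+1)^{2−1} = 3·5 = 15 (Pollak)
One tuple (4,1) → sorted (1,4): b_i ≤ 2+i ∀i, a PF.

15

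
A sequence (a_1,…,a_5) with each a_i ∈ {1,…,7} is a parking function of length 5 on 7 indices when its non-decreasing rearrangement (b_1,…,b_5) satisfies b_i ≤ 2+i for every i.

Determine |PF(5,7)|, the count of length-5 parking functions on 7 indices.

12288

|PF| = (7+1−5)·(7+1)^{5−1} = 3×4096 = 12288 (Konheim–Weiss)
Check (2,5,6,4,4) → sorted (2,4,4,5,6): b_i ≤ 2+i ∀i, a PF.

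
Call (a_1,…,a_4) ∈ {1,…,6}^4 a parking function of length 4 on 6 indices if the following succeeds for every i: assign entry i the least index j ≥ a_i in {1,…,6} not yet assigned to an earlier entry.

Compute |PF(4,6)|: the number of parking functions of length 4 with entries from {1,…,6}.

#PF = 3·7^3 = 3×343 = 1029 (Konheim–Weiss)
E.g. (6,3,1,5) → sorted (1,3,5,6): b_i ≤ 2+i ∀i, a PF.

1029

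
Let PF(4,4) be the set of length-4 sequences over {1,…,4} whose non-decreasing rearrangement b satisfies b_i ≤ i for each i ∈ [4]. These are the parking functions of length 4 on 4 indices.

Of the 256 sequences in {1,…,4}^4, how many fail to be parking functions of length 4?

131

|PF| = (4−4+1)·(4+1)^(4−1) = 1 · 125 = 125
Check (4,4,4,4) → sorted (4,4,4,4): b_1=4>1, not a PF.
4^4 − 125 = 256 − 125 = 131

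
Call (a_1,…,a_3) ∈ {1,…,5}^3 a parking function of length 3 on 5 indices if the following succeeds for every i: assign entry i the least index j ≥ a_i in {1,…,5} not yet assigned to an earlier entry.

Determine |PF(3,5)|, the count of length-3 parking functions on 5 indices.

108

#PF = (5+1−3)·(5+1)^{3−1} = 3×36 = 108
Check (3,2,3) → sorted (2,3,3): b_i ≤ 2+i ∀i, a PF.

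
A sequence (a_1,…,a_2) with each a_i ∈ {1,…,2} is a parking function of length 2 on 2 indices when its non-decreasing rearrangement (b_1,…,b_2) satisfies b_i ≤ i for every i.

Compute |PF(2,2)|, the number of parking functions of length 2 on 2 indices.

3

Count = (2−2+1)·(2+1)^(2−1) = 1×3 = 3 (Pollak)
One tuple (1,2) → sorted (1,2): b_i ≤ i ∀i, a PF.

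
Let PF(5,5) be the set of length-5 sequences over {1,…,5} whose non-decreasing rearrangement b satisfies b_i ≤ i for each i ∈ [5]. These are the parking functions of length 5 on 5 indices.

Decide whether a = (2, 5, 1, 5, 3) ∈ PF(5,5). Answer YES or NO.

NO

Rearranged: b = (1, 2, 3, 5, 5).
  b_1=1 ≤ 1
  b_2=2 ≤ 2
  b_3=3 ≤ 3
  b_4=5 > 4
  fails at i=4 ⇒ NO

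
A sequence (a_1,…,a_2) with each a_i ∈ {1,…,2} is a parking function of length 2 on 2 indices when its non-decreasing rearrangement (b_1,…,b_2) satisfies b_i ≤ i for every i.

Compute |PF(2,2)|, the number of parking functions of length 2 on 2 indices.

3

#PF = (3−2)·3^(2−1) = 1 · 3 = 3 [KW]
E.g. (1,2) → sorted (1,2): b_i ≤ i ∀i, a PF.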